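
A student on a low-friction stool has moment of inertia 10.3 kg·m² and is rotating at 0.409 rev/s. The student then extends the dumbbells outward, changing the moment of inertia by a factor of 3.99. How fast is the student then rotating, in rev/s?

ω₂ ≈ 0.103 rev/s

With no external torque about the axis, L is conserved: I₁ω₁ = I₂ω₂.
I₂ = 3.99 × 10.3 = 41.10 kg·m².
ω₂ = I₁ω₁ / I₂ = (10.30)(0.409 rev/s) / (41.10) = 0.1025 rev/s.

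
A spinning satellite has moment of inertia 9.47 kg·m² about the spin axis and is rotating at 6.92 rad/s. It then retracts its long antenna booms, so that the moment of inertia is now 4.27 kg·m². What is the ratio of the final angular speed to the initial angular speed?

ω₂/ω₁ ≈ 2.22

With no external torque about the axis, L is conserved: I₁ω₁ = I₂ω₂.
ω₂/ω₁ = I₁/I₂ = 9.470 / 4.270 = 2.218.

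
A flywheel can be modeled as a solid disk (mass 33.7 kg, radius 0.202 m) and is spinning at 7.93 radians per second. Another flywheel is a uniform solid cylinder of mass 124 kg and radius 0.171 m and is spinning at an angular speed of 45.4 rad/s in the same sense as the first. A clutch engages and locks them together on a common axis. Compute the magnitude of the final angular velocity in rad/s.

No external torque acts about the common axis, so total angular momentum is conserved.
Moments of inertia: I_A = ½(33.7)(0.202)² = 0.6875 kg·m²; I_B = ½(124)(0.171)² = 1.813 kg·m².
Taking A's sense as positive: L = (0.6875)(7.93) + (1.813)(45.4) = 87.76 kg·m²·rad/s.
Combined I = 0.6875 + 1.813 = 2.500 kg·m².
ω_f = L / I = 87.76 / 2.500 = 35.10 rad/s.

|ω_f| ≈ 35.1 rad/s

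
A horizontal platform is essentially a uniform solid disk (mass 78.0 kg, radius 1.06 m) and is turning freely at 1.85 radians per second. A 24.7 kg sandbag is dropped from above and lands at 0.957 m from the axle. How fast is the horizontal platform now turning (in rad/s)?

ω_f ≈ 1.22 rad/s

No external torque acts about the axle; L_before = L_after.
I_p = ½(78.0)(1.06)² = 43.82 kg·m².
Added inertia Σmr² = (24.7)(0.957)² = 22.62 kg·m²; I_f = 43.82 + 22.62 = 66.44 kg·m².
ω_f = I_p ω_i / I_f = (43.82)(1.85) / 66.44 = 1.220 rad/s.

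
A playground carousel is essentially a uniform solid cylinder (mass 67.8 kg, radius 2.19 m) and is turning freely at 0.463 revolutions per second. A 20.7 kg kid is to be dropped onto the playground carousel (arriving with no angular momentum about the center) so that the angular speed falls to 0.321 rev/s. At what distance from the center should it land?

r ≈ 1.86 m

The added mass arrives with no angular momentum about the center, and any external torque about the center is negligible, so the system's angular momentum is conserved.
I_p = ½(67.8)(2.19)² = 162.6 kg·m².
I_p ω_i = (I_p + m r²) ω_f ⇒ m r² = I_p(ω_i/ω_f − 1) = 162.6(0.463/0.321 − 1) = 71.92 kg·m².
r = √(71.92/20.7) = 1.864 m.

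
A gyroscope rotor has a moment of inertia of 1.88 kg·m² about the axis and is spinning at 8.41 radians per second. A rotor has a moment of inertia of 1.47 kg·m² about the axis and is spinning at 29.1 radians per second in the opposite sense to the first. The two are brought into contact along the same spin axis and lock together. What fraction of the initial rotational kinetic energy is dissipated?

fraction ≈ 0.842

No external torque acts about the common axis, so total angular momentum is conserved.
Taking A's sense as positive: L = (1.880)(8.41) − (1.470)(29.1) = -26.97 kg·m²·rad/s.
Combined I = 1.880 + 1.470 = 3.350 kg·m².
ω_f = L / I = -26.97 / 3.350 = -8.050 rad/s.
KE_i = ½ΣIω² = 688.9 J; KE_f = ½(3.350)(8.050)² = 108.5 J.
Fraction dissipated = (KE_i − KE_f)/KE_i = 0.8425.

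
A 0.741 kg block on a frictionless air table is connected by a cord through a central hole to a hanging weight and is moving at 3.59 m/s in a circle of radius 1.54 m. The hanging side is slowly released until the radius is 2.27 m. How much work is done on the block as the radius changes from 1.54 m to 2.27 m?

W ≈ -2.58 J

Central (radial) force ⇒ zero torque about the center ⇒ m v r is constant.
v₂ = v₁ r₁ / r₂ = (3.59)(1.54) / (2.27) = 2.436 m/s.
W = ΔKE = ½m(v₂² − v₁²) = -2.577 J.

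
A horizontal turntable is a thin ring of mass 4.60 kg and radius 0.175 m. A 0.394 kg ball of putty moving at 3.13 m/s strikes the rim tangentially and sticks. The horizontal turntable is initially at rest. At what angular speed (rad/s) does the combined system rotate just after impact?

|ω_f| ≈ 1.41 rad/s

About the axle the impulsive forces during the collision are internal, so angular momentum about that axis is conserved.
I_p = (4.60)(0.175)² = 0.1409 kg·m². Taking the sense of the ball of putty's angular momentum as positive, L_{ball} = m v R = (0.394)(3.13)(0.175) = 0.2158 kg·m²/s.
L_i = 0 + 0.2158 = 0.2158 kg·m²/s.
After sticking, I_f = I_p + m R² = 0.1409 + (0.394)(0.175)² = 0.1529 kg·m².
ω_f = L_i / I_f = 0.2158 / 0.1529 = 1.411 rad/s.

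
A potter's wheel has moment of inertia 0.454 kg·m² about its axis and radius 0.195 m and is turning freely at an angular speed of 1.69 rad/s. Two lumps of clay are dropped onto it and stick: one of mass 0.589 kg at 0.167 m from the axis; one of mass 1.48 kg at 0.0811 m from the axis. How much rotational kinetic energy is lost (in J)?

The added mass arrives with no angular momentum about the axis, and any external torque about the axis is negligible, so the system's angular momentum is conserved.
Added inertia Σmr² = (0.589)(0.167)² + (1.48)(0.0811)² = 0.02616 kg·m²; I_f = 0.4540 + 0.02616 = 0.4802 kg·m².
ω_f = I_p ω_i / I_f = (0.4540)(1.69) / 0.4802 = 1.598 rad/s.
KE_i = ½(0.4540)(1.690 rad/s)² = 0.6483 J; KE_f = ½(0.4802)(1.598)² = 0.6130 J.

energy lost ≈ 0.0353 J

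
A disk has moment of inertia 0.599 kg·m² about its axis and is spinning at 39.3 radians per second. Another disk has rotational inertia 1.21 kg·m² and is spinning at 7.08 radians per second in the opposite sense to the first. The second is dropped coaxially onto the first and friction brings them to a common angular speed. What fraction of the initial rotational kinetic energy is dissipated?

The coupling torques are internal; angular momentum about the shared axis is conserved.
Taking A's sense as positive: L = (0.5990)(39.3) − (1.210)(7.08) = 14.97 kg·m²·rad/s.
Combined I = 0.5990 + 1.210 = 1.809 kg·m².
ω_f = L / I = 14.97 / 1.809 = 8.277 rad/s.
KE_i = ½ΣIω² = 492.9 J; KE_f = ½(1.809)(8.277)² = 61.97 J.
Fraction dissipated = (KE_i − KE_f)/KE_i = 0.8743.

fraction ≈ 0.874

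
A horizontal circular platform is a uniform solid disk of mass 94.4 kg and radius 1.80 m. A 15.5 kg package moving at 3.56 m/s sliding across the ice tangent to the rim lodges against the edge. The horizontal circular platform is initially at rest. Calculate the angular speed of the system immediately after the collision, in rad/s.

The axle reaction passes through the central axle and exerts no torque about it; angular momentum about the central axle is conserved through the impact.
I_p = ½(94.4)(1.80)² = 152.9 kg·m². Taking the sense of the package's angular momentum as positive, L_{package} = m v R = (15.5)(3.56)(1.80) = 99.32 kg·m²/s.
L_i = 0 + 99.32 = 99.32 kg·m²/s.
After sticking, I_f = I_p + m R² = 152.9 + (15.5)(1.80)² = 203.1 kg·m².
ω_f = L_i / I_f = 99.32 / 203.1 = 0.4889 rad/s.

|ω_f| ≈ 0.489 rad/s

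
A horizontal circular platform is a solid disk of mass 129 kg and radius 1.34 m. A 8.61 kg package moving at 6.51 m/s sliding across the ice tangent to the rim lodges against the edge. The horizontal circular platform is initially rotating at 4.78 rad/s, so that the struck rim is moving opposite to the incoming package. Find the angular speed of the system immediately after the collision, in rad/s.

About the central axle the impulsive forces during the collision are internal, so angular momentum about that axis is conserved.
I_p = ½(129)(1.34)² = 115.8 kg·m². Taking the sense of the package's angular momentum as positive, L_{package} = m v R = (8.61)(6.51)(1.34) = 75.11 kg·m²/s.
L_i = −I_p ω_p + m v R = −(115.8)(4.78) + 75.11 = -478.5 kg·m²/s.
After sticking, I_f = I_p + m R² = 115.8 + (8.61)(1.34)² = 131.3 kg·m².
ω_f = L_i / I_f = -478.5 / 131.3 = -3.645 rad/s.

|ω_f| ≈ 3.64 rad/s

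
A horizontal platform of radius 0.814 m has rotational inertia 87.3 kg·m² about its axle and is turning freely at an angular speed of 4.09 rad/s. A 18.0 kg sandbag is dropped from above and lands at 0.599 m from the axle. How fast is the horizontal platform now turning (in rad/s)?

ω_f ≈ 3.81 rad/s

No external torque acts about the axle; L_before = L_after.
Added inertia Σmr² = (18.0)(0.599)² = 6.458 kg·m²; I_f = 87.30 + 6.458 = 93.76 kg·m².
ω_f = I_p ω_i / I_f = (87.30)(4.09) / 93.76 = 3.808 rad/s.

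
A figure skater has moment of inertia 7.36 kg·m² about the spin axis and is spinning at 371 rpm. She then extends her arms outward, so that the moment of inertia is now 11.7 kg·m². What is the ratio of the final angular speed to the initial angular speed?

With no external torque about the axis, L is conserved: I₁ω₁ = I₂ω₂.
ω₂/ω₁ = I₁/I₂ = 7.360 / 11.70 = 0.6291.

ω₂/ω₁ ≈ 0.629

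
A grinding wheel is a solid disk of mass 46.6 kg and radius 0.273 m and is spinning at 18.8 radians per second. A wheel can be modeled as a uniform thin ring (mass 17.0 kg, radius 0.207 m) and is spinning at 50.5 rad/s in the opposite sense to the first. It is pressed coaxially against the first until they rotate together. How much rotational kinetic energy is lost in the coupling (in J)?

ΔKE lost ≈ 1230 J

No external torque acts about the common axis, so total angular momentum is conserved.
Moments of inertia: I_A = ½(46.6)(0.273)² = 1.737 kg·m²; I_B = (17.0)(0.207)² = 0.7284 kg·m².
Taking A's sense as positive: L = (1.737)(18.8) − (0.7284)(50.5) = -4.139 kg·m²·rad/s.
Combined I = 1.737 + 0.7284 = 2.465 kg·m².
ω_f = L / I = -4.139 / 2.465 = -1.679 rad/s.
KE_i = ½ΣIω² = 1236 J; KE_f = ½(2.465)(1.679)² = 3.475 J.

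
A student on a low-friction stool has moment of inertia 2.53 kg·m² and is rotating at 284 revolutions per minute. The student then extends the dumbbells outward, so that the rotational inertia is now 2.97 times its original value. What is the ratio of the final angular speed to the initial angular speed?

No external torque acts about the spin axis, so angular momentum is conserved.
I₂ = 2.97 × 2.53 = 7.514 kg·m².
ω₂/ω₁ = I₁/I₂ = 2.530 / 7.514 = 0.3367.

ω₂/ω₁ ≈ 0.337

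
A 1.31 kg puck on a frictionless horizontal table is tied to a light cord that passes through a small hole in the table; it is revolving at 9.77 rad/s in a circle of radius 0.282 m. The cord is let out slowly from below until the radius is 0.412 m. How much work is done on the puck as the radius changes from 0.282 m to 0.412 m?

No torque about the axis ⇒ m r₁² ω₁ = m r₂² ω₂.
ω₂ = ω₁ (r₁/r₂)² = (9.77)(0.282/0.412)² = 4.577 rad/s.
W = ΔKE = ½m(v₂² − v₁²) = -2.643 J.

W ≈ -2.64 J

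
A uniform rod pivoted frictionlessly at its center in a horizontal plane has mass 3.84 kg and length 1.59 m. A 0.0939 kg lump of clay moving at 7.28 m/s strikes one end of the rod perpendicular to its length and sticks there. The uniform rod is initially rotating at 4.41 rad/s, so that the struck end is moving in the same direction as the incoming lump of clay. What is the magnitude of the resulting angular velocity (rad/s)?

About the pivot the impulsive forces during the collision are internal, so angular momentum about that axis is conserved.
I_p = (1/12)(3.84)(1.59)² = 0.8090 kg·m². Taking the sense of the lump of clay's angular momentum as positive, L_{lump} = m v R = (0.0939)(7.28)(1.59/2) = 0.5435 kg·m²/s.
L_i = +I_p ω_p + m v R = +(0.8090)(4.41) + 0.5435 = 4.111 kg·m²/s.
After sticking, I_f = I_p + m R² = 0.8090 + (0.0939)(1.59/2)² = 0.8683 kg·m².
ω_f = L_i / I_f = 4.111 / 0.8683 = 4.734 rad/s.

|ω_f| ≈ 4.73 rad/s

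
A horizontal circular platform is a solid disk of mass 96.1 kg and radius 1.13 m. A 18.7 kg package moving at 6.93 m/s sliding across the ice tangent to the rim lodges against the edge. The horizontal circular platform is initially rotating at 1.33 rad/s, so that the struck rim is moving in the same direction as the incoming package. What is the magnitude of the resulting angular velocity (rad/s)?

|ω_f| ≈ 2.68 rad/s

About the central axle the impulsive forces during the collision are internal, so angular momentum about that axis is conserved.
I_p = ½(96.1)(1.13)² = 61.36 kg·m². Taking the sense of the package's angular momentum as positive, L_{package} = m v R = (18.7)(6.93)(1.13) = 146.4 kg·m²/s.
L_i = +I_p ω_p + m v R = +(61.36)(1.33) + 146.4 = 228.0 kg·m²/s.
After sticking, I_f = I_p + m R² = 61.36 + (18.7)(1.13)² = 85.23 kg·m².
ω_f = L_i / I_f = 228.0 / 85.23 = 2.675 rad/s.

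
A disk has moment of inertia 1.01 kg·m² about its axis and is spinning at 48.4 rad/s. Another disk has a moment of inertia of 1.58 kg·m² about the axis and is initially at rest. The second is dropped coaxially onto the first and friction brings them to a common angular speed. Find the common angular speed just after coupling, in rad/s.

|ω_f| ≈ 18.9 rad/s

No external torque acts about the common axis, so total angular momentum is conserved.
Taking A's sense as positive: L = (1.010)(48.4) = 48.88 kg·m²·rad/s.
Combined I = 1.010 + 1.580 = 2.590 kg·m².
ω_f = L / I = 48.88 / 2.590 = 18.87 rad/s.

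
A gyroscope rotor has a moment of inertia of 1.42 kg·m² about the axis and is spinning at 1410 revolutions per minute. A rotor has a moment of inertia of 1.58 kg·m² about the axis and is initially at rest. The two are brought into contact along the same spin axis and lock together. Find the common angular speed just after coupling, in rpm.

|ω_f| ≈ 667 rpm

The coupling torques are internal; angular momentum about the shared axis is conserved.
Taking A's sense as positive: L = (1.420)(1410) = 2002 kg·m²·rpm.
Combined I = 1.420 + 1.580 = 3.000 kg·m².
ω_f = L / I = 2002 / 3.000 = 667.4 rpm.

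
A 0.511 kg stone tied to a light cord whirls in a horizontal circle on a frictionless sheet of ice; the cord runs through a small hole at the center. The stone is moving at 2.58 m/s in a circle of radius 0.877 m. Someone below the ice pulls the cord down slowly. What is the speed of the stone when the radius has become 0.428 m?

The only horizontal force on the mass is along the cord (radial), so it exerts no torque about the hole and angular momentum m v r is conserved.
v₂ = v₁ r₁ / r₂ = (2.58)(0.877) / (0.428) = 5.287 m/s.

v₂ ≈ 5.29 m/s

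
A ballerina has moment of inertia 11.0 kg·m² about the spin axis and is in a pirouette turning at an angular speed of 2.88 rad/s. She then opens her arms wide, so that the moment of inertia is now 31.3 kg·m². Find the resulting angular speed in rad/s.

With no external torque about the axis, L is conserved: I₁ω₁ = I₂ω₂.
ω₂ = I₁ω₁ / I₂ = (11.00)(2.88 rad/s) / (31.30) = 1.012 rad/s.

ω₂ ≈ 1.01 rad/s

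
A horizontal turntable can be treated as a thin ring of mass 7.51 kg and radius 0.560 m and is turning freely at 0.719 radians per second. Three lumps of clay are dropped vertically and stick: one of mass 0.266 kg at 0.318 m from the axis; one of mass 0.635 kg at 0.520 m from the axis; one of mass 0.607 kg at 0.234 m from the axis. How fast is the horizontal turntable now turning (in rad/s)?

ω_f ≈ 0.655 rad/s

No external torque acts about the axis; L_before = L_after.
I_p = (7.51)(0.560)² = 2.355 kg·m².
Added inertia Σmr² = (0.266)(0.318)² + (0.635)(0.520)² + (0.607)(0.234)² = 0.2318 kg·m²; I_f = 2.355 + 0.2318 = 2.587 kg·m².
ω_f = I_p ω_i / I_f = (2.355)(0.719) / 2.587 = 0.6546 rad/s.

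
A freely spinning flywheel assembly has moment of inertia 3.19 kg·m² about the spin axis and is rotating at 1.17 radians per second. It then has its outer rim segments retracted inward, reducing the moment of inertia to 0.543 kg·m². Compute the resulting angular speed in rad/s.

Angular momentum about the spin axis is conserved since the torque about it is zero.
ω₂ = I₁ω₁ / I₂ = (3.190)(1.17 rad/s) / (0.5430) = 6.873 rad/s.

ω₂ ≈ 6.87 rad/s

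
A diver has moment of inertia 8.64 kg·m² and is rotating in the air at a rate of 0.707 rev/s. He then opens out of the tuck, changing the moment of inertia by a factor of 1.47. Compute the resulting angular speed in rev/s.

ω₂ ≈ 0.481 rev/s

Angular momentum about the spin axis is conserved since the torque about it is zero.
I₂ = 1.47 × 8.64 = 12.70 kg·m².
ω₂ = I₁ω₁ / I₂ = (8.640)(0.707 rev/s) / (12.70) = 0.4810 rev/s.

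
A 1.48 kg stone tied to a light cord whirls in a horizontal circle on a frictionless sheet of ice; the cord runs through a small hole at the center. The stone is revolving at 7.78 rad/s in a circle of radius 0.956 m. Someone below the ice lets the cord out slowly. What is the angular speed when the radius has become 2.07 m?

ω₂ ≈ 1.66 rad/s

No torque about the axis ⇒ m r₁² ω₁ = m r₂² ω₂.
ω₂ = ω₁ (r₁/r₂)² = (7.78)(0.956/2.07)² = 1.659 rad/s.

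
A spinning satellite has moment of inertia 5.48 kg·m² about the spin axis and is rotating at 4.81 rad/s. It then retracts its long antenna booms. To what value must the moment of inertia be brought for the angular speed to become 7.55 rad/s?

Angular momentum about the spin axis is conserved since the torque about it is zero.
I₂ = I₁ω₁ / ω₂ = (5.48)(4.81) / (7.55) = 3.491 kg·m².

I₂ ≈ 3.49 kg·m²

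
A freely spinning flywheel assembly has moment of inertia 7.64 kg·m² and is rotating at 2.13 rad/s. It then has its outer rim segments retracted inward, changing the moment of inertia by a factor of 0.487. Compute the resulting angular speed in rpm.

ω₂ ≈ 41.8 rpm

No external torque acts about the spin axis, so angular momentum is conserved.
I₂ = 0.487 × 7.64 = 3.721 kg·m².
ω₂ = I₁ω₁ / I₂ = (7.640)(2.13 rad/s) / (3.721) = 4.374 rad/s = 41.77 rpm.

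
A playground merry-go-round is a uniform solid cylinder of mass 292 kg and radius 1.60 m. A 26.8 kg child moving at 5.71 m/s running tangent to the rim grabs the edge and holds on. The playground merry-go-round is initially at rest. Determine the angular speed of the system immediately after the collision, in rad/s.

|ω_f| ≈ 0.553 rad/s

About the axle the impulsive forces during the collision are internal, so angular momentum about that axis is conserved.
I_p = ½(292)(1.60)² = 373.8 kg·m². Taking the sense of the child's angular momentum as positive, L_{child} = m v R = (26.8)(5.71)(1.60) = 244.8 kg·m²/s.
L_i = 0 + 244.8 = 244.8 kg·m²/s.
After sticking, I_f = I_p + m R² = 373.8 + (26.8)(1.60)² = 442.4 kg·m².
ω_f = L_i / I_f = 244.8 / 442.4 = 0.5535 rad/s.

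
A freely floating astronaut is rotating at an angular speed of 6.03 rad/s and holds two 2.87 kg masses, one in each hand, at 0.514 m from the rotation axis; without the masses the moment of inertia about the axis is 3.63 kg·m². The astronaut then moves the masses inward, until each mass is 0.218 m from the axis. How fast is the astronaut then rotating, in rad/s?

Angular momentum about the spin axis is conserved since the torque about it is zero.
I₁ = 3.63 + 2(2.87)(0.514)² = 5.146 kg·m²; I₂ = 3.63 + 2(2.87)(0.218)² = 3.903 kg·m².
ω₂ = I₁ω₁ / I₂ = (5.146)(6.03 rad/s) / (3.903) = 7.952 rad/s.

ω₂ ≈ 7.95 rad/s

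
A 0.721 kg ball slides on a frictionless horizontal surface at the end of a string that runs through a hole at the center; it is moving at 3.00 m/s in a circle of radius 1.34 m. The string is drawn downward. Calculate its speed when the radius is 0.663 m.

v₂ ≈ 6.06 m/s

The only horizontal force on the mass is along the cord (radial), so it exerts no torque about the hole and angular momentum m v r is conserved.
v₂ = v₁ r₁ / r₂ = (3.00)(1.34) / (0.663) = 6.063 m/s.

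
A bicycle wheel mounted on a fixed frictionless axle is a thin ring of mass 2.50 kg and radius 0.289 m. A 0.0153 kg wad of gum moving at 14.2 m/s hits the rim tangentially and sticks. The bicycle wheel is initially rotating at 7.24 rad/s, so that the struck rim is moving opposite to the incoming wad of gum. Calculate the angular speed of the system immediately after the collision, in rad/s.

The axle reaction passes through the axle and exerts no torque about it; angular momentum about the axle is conserved through the impact.
I_p = (2.50)(0.289)² = 0.2088 kg·m². Taking the sense of the wad of gum's angular momentum as positive, L_{wad} = m v R = (0.0153)(14.2)(0.289) = 0.06279 kg·m²/s.
L_i = −I_p ω_p + m v R = −(0.2088)(7.24) + 0.06279 = -1.449 kg·m²/s.
After sticking, I_f = I_p + m R² = 0.2088 + (0.0153)(0.289)² = 0.2101 kg·m².
ω_f = L_i / I_f = -1.449 / 0.2101 = -6.897 rad/s.

|ω_f| ≈ 6.90 rad/s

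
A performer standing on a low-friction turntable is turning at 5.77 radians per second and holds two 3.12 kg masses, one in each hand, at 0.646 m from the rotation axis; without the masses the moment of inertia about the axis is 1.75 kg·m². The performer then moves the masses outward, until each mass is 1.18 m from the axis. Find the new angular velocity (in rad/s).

Angular momentum about the spin axis is conserved since the torque about it is zero.
I₁ = 1.75 + 2(3.12)(0.646)² = 4.354 kg·m²; I₂ = 1.75 + 2(3.12)(1.18)² = 10.44 kg·m².
ω₂ = I₁ω₁ / I₂ = (4.354)(5.77 rad/s) / (10.44) = 2.407 rad/s.

ω₂ ≈ 2.41 rad/s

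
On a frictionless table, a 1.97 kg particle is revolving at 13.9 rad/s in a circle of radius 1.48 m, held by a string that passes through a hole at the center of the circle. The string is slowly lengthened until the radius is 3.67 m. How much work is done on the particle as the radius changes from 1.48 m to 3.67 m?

W ≈ -349 J

The constraining force is radial, so m r² ω about the center is conserved.
ω₂ = ω₁ (r₁/r₂)² = (13.9)(1.48/3.67)² = 2.261 rad/s.
W = ΔKE = ½m(v₂² − v₁²) = -349.1 J.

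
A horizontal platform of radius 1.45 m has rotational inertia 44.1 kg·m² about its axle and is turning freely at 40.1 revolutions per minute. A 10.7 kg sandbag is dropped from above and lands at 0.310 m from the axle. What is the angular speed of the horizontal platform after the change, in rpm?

The added mass arrives with no angular momentum about the axle, and any external torque about the axle is negligible, so the system's angular momentum is conserved.
Added inertia Σmr² = (10.7)(0.310)² = 1.028 kg·m²; I_f = 44.10 + 1.028 = 45.13 kg·m².
ω_f = I_p ω_i / I_f = (44.10)(40.1) / 45.13 = 39.19 rpm.

ω_f ≈ 39.2 rpm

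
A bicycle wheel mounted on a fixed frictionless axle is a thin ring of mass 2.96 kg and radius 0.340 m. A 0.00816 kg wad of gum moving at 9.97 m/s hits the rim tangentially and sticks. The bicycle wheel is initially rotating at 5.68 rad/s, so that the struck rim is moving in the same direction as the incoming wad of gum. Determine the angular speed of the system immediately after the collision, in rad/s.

The axle reaction passes through the axle and exerts no torque about it; angular momentum about the axle is conserved through the impact.
I_p = (2.96)(0.340)² = 0.3422 kg·m². Taking the sense of the wad of gum's angular momentum as positive, L_{wad} = m v R = (0.00816)(9.97)(0.340) = 0.02766 kg·m²/s.
L_i = +I_p ω_p + m v R = +(0.3422)(5.68) + 0.02766 = 1.971 kg·m²/s.
After sticking, I_f = I_p + m R² = 0.3422 + (0.00816)(0.340)² = 0.3431 kg·m².
ω_f = L_i / I_f = 1.971 / 0.3431 = 5.745 rad/s.

|ω_f| ≈ 5.75 rad/s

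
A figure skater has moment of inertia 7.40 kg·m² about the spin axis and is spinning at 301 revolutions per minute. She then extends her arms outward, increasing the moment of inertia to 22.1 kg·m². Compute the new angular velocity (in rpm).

With no external torque about the axis, L is conserved: I₁ω₁ = I₂ω₂.
ω₂ = I₁ω₁ / I₂ = (7.400)(301 rpm) / (22.10) = 100.8 rpm.

ω₂ ≈ 101 rpm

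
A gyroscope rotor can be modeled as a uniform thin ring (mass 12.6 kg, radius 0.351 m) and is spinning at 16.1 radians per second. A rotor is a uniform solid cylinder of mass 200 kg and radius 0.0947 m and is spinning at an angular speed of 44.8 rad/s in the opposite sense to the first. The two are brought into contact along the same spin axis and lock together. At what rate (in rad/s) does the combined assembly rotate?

|ω_f| ≈ 6.20 rad/s

The coupling torques are internal; angular momentum about the shared axis is conserved.
Moments of inertia: I_A = (12.6)(0.351)² = 1.552 kg·m²; I_B = ½(200)(0.0947)² = 0.8968 kg·m².
Taking A's sense as positive: L = (1.552)(16.1) − (0.8968)(44.8) = -15.18 kg·m²·rad/s.
Combined I = 1.552 + 0.8968 = 2.449 kg·m².
ω_f = L / I = -15.18 / 2.449 = -6.200 rad/s.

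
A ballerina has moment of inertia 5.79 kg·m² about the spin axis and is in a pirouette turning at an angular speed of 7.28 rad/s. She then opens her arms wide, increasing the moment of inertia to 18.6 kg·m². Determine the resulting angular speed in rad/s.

ω₂ ≈ 2.27 rad/s

Angular momentum about the spin axis is conserved since the torque about it is zero.
ω₂ = I₁ω₁ / I₂ = (5.790)(7.28 rad/s) / (18.60) = 2.266 rad/s.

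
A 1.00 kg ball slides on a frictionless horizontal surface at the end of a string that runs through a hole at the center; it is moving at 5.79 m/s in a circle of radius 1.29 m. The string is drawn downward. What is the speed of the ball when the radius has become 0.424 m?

Central (radial) force ⇒ zero torque about the center ⇒ m v r is constant.
v₂ = v₁ r₁ / r₂ = (5.79)(1.29) / (0.424) = 17.62 m/s.

v₂ ≈ 17.6 m/s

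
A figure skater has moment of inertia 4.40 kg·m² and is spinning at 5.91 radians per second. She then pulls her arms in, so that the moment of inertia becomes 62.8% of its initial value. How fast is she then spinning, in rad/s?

ω₂ ≈ 9.41 rad/s

With no external torque about the axis, L is conserved: I₁ω₁ = I₂ω₂.
I₂ = 0.628 × 4.40 = 2.763 kg·m².
ω₂ = I₁ω₁ / I₂ = (4.400)(5.91 rad/s) / (2.763) = 9.411 rad/s.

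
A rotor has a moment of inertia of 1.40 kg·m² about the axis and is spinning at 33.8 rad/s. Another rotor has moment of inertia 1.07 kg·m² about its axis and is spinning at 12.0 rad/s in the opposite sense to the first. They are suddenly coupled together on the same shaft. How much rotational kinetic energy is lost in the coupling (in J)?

No external torque acts about the common axis, so total angular momentum is conserved.
Taking A's sense as positive: L = (1.400)(33.8) − (1.070)(12.0) = 34.48 kg·m²·rad/s.
Combined I = 1.400 + 1.070 = 2.470 kg·m².
ω_f = L / I = 34.48 / 2.470 = 13.96 rad/s.
KE_i = ½ΣIω² = 876.7 J; KE_f = ½(2.470)(13.96)² = 240.7 J.

ΔKE lost ≈ 636 J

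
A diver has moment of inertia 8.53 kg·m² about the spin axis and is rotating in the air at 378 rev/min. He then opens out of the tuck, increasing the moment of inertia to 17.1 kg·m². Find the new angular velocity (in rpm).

With no external torque about the axis, L is conserved: I₁ω₁ = I₂ω₂.
ω₂ = I₁ω₁ / I₂ = (8.530)(378 rpm) / (17.10) = 188.6 rpm.

ω₂ ≈ 189 rpm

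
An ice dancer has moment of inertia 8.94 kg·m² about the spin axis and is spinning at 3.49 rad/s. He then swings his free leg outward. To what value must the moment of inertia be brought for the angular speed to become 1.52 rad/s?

With no external torque about the axis, L is conserved: I₁ω₁ = I₂ω₂.
I₂ = I₁ω₁ / ω₂ = (8.94)(3.49) / (1.52) = 20.53 kg·m².

I₂ ≈ 20.5 kg·m²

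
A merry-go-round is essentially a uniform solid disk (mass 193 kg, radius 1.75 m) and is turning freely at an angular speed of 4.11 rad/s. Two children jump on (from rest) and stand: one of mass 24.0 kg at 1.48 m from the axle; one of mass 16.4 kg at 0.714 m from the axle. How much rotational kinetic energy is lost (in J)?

No external torque acts about the axle; L_before = L_after.
I_p = ½(193)(1.75)² = 295.5 kg·m².
Added inertia Σmr² = (24.0)(1.48)² + (16.4)(0.714)² = 60.93 kg·m²; I_f = 295.5 + 60.93 = 356.5 kg·m².
ω_f = I_p ω_i / I_f = (295.5)(4.11) / 356.5 = 3.407 rad/s.
KE_i = ½(295.5)(4.110 rad/s)² = 2496 J; KE_f = ½(356.5)(3.407)² = 2069 J.

energy lost ≈ 427 J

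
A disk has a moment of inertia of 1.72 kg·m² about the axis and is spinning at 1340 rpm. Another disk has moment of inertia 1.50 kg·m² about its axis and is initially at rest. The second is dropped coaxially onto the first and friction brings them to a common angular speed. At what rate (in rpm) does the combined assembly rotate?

|ω_f| ≈ 716 rpm

The coupling torques are internal; angular momentum about the shared axis is conserved.
Taking A's sense as positive: L = (1.720)(1340) = 2305 kg·m²·rpm.
Combined I = 1.720 + 1.500 = 3.220 kg·m².
ω_f = L / I = 2305 / 3.220 = 715.8 rpm.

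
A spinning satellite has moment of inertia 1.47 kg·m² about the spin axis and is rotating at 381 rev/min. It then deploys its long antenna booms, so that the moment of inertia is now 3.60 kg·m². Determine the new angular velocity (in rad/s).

ω₂ ≈ 16.3 rad/s

With no external torque about the axis, L is conserved: I₁ω₁ = I₂ω₂.
ω₂ = I₁ω₁ / I₂ = (1.470)(381 rpm) / (3.600) = 155.6 rpm = 16.29 rad/s.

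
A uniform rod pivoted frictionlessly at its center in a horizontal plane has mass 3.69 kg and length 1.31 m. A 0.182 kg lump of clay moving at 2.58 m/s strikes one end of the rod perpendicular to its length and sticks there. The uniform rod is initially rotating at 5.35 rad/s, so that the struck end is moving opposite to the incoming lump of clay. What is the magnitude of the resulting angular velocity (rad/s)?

|ω_f| ≈ 4.15 rad/s

The axle reaction passes through the pivot and exerts no torque about it; angular momentum about the pivot is conserved through the impact.
I_p = (1/12)(3.69)(1.31)² = 0.5277 kg·m². Taking the sense of the lump of clay's angular momentum as positive, L_{lump} = m v R = (0.182)(2.58)(1.31/2) = 0.3076 kg·m²/s.
L_i = −I_p ω_p + m v R = −(0.5277)(5.35) + 0.3076 = -2.516 kg·m²/s.
After sticking, I_f = I_p + m R² = 0.5277 + (0.182)(1.31/2)² = 0.6058 kg·m².
ω_f = L_i / I_f = -2.516 / 0.6058 = -4.153 rad/s.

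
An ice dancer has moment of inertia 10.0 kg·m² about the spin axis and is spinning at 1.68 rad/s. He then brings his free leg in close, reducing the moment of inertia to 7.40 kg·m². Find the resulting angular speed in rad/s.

ω₂ ≈ 2.27 rad/s

No external torque acts about the spin axis, so angular momentum is conserved.
ω₂ = I₁ω₁ / I₂ = (10.00)(1.68 rad/s) / (7.400) = 2.270 rad/s.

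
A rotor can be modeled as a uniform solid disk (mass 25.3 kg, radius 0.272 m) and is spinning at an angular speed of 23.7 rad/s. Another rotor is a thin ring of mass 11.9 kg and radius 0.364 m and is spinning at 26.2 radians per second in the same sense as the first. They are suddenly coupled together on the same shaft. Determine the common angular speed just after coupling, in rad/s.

|ω_f| ≈ 25.3 rad/s

No external torque acts about the common axis, so total angular momentum is conserved.
Moments of inertia: I_A = ½(25.3)(0.272)² = 0.9359 kg·m²; I_B = (11.9)(0.364)² = 1.577 kg·m².
Taking A's sense as positive: L = (0.9359)(23.7) + (1.577)(26.2) = 63.49 kg·m²·rad/s.
Combined I = 0.9359 + 1.577 = 2.513 kg·m².
ω_f = L / I = 63.49 / 2.513 = 25.27 rad/s.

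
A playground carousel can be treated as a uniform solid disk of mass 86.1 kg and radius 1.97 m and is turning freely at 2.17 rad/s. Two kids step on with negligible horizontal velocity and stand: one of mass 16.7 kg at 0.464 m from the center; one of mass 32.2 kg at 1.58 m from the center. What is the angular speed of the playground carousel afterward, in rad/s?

ω_f ≈ 1.44 rad/s

No external torque acts about the center; L_before = L_after.
I_p = ½(86.1)(1.97)² = 167.1 kg·m².
Added inertia Σmr² = (16.7)(0.464)² + (32.2)(1.58)² = 83.98 kg·m²; I_f = 167.1 + 83.98 = 251.1 kg·m².
ω_f = I_p ω_i / I_f = (167.1)(2.17) / 251.1 = 1.444 rad/s.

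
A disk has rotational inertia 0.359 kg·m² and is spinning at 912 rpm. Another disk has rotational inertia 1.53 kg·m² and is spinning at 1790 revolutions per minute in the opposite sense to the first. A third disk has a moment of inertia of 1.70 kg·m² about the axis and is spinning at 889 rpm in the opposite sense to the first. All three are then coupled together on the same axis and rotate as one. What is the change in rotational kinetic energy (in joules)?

No external torque acts about the common axis, so total angular momentum is conserved.
Taking A's sense as positive: L = (0.3590)(912) − (1.530)(1790) − (1.700)(889) = -3923 kg·m²·rpm.
Combined I = 0.3590 + 1.530 + 1.700 = 3.589 kg·m².
ω_f = L / I = -3923 / 3.589 = -1093 rpm.
KE_i = ½ΣIω² = 35880 J; KE_f = ½(3.589)(114.5)² = 23510 J.

ΔKE ≈ -12400 J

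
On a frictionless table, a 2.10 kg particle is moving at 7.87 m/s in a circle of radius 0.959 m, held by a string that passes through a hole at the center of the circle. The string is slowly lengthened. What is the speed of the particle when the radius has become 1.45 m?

v₂ ≈ 5.21 m/s

The only horizontal force on the mass is along the cord (radial), so it exerts no torque about the hole and angular momentum m v r is conserved.
v₂ = v₁ r₁ / r₂ = (7.87)(0.959) / (1.45) = 5.205 m/s.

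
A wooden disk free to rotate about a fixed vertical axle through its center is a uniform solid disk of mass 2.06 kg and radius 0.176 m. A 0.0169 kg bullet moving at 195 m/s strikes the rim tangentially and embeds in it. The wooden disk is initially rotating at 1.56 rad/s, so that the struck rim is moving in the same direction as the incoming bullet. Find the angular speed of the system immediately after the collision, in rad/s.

|ω_f| ≈ 19.4 rad/s

The axle reaction passes through the axle and exerts no torque about it; angular momentum about the axle is conserved through the impact.
I_p = ½(2.06)(0.176)² = 0.03191 kg·m². Taking the sense of the bullet's angular momentum as positive, L_{bullet} = m v R = (0.0169)(195)(0.176) = 0.5800 kg·m²/s.
L_i = +I_p ω_p + m v R = +(0.03191)(1.56) + 0.5800 = 0.6298 kg·m²/s.
After sticking, I_f = I_p + m R² = 0.03191 + (0.0169)(0.176)² = 0.03243 kg·m².
ω_f = L_i / I_f = 0.6298 / 0.03243 = 19.42 rad/s.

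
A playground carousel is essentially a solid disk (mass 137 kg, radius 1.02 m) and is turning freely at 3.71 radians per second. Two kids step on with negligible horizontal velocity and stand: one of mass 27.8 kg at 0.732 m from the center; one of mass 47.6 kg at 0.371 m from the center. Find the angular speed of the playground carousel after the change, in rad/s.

ω_f ≈ 2.85 rad/s

The added mass arrives with no angular momentum about the center, and any external torque about the center is negligible, so the system's angular momentum is conserved.
I_p = ½(137)(1.02)² = 71.27 kg·m².
Added inertia Σmr² = (27.8)(0.732)² + (47.6)(0.371)² = 21.45 kg·m²; I_f = 71.27 + 21.45 = 92.72 kg·m².
ω_f = I_p ω_i / I_f = (71.27)(3.71) / 92.72 = 2.852 rad/s.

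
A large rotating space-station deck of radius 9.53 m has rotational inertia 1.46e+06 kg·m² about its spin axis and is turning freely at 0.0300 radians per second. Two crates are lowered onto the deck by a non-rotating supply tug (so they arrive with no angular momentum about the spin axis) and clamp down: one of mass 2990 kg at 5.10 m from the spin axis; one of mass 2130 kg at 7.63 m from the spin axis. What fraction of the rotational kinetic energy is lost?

No external torque acts about the spin axis; L_before = L_after.
Added inertia Σmr² = (2990)(5.10)² + (2130)(7.63)² = 2.018e+05 kg·m²; I_f = 1.460e+06 + 2.018e+05 = 1.662e+06 kg·m².
ω_f = I_p ω_i / I_f = (1.460e+06)(0.0300) / 1.662e+06 = 0.02636 rad/s.
KE_i = ½(1.460e+06)(0.03000 rad/s)² = 657.0 J; KE_f = ½(1.662e+06)(0.02636)² = 577.2 J.
Fraction lost = 0.1214.

fraction ≈ 0.121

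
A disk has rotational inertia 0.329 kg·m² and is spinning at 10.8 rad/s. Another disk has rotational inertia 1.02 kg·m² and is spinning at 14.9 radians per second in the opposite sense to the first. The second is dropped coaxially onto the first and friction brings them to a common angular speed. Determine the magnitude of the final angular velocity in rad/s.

No external torque acts about the common axis, so total angular momentum is conserved.
Taking A's sense as positive: L = (0.3290)(10.8) − (1.020)(14.9) = -11.64 kg·m²·rad/s.
Combined I = 0.3290 + 1.020 = 1.349 kg·m².
ω_f = L / I = -11.64 / 1.349 = -8.632 rad/s.

|ω_f| ≈ 8.63 rad/s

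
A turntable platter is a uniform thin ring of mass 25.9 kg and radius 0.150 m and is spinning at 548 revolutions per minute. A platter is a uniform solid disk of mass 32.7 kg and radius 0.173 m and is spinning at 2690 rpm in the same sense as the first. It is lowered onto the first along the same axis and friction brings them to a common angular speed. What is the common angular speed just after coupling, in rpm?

The coupling torques are internal; angular momentum about the shared axis is conserved.
Moments of inertia: I_A = (25.9)(0.150)² = 0.5827 kg·m²; I_B = ½(32.7)(0.173)² = 0.4893 kg·m².
Taking A's sense as positive: L = (0.5827)(548) + (0.4893)(2690) = 1636 kg·m²·rpm.
Combined I = 0.5827 + 0.4893 = 1.072 kg·m².
ω_f = L / I = 1636 / 1.072 = 1526 rpm.

|ω_f| ≈ 1530 rpm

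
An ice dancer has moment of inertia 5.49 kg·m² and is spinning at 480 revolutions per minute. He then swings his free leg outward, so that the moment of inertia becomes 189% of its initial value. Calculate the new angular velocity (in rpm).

With no external torque about the axis, L is conserved: I₁ω₁ = I₂ω₂.
I₂ = 1.89 × 5.49 = 10.38 kg·m².
ω₂ = I₁ω₁ / I₂ = (5.490)(480 rpm) / (10.38) = 254.0 rpm.

ω₂ ≈ 254 rpm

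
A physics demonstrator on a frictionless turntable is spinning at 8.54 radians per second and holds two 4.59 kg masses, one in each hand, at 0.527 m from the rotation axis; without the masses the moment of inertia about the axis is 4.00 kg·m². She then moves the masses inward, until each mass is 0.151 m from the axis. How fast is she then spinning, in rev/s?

ω₂ ≈ 2.11 rev/s

No external torque acts about the spin axis, so angular momentum is conserved.
I₁ = 4.00 + 2(4.59)(0.527)² = 6.550 kg·m²; I₂ = 4.00 + 2(4.59)(0.151)² = 4.209 kg·m².
ω₂ = I₁ω₁ / I₂ = (6.550)(8.54 rad/s) / (4.209) = 13.29 rad/s = 2.115 rev/s.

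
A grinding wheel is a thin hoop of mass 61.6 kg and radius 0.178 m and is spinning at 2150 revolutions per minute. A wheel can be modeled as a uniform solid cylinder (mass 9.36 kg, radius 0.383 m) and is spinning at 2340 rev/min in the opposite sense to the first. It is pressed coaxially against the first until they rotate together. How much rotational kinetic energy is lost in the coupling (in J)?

The coupling torques are internal; angular momentum about the shared axis is conserved.
Moments of inertia: I_A = (61.6)(0.178)² = 1.952 kg·m²; I_B = ½(9.36)(0.383)² = 0.6865 kg·m².
Taking A's sense as positive: L = (1.952)(2150) − (0.6865)(2340) = 2590 kg·m²·rpm.
Combined I = 1.952 + 0.6865 = 2.638 kg·m².
ω_f = L / I = 2590 / 2.638 = 981.6 rpm.
KE_i = ½ΣIω² = 70080 J; KE_f = ½(2.638)(102.8)² = 13940 J.

ΔKE lost ≈ 56100 J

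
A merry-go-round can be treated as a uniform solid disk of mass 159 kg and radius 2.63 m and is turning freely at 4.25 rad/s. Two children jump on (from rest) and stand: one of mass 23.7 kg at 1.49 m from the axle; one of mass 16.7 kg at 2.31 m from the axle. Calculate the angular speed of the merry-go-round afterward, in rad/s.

ω_f ≈ 3.38 rad/s

The added mass arrives with no angular momentum about the axle, and any external torque about the axle is negligible, so the system's angular momentum is conserved.
I_p = ½(159)(2.63)² = 549.9 kg·m².
Added inertia Σmr² = (23.7)(1.49)² + (16.7)(2.31)² = 141.7 kg·m²; I_f = 549.9 + 141.7 = 691.6 kg·m².
ω_f = I_p ω_i / I_f = (549.9)(4.25) / 691.6 = 3.379 rad/s.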